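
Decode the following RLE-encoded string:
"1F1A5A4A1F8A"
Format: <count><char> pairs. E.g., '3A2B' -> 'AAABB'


Expanding each <count><char> pair:
  1F -> 'F'
  1A -> 'A'
  5A -> 'AAAAA'
  4A -> 'AAAA'
  1F -> 'F'
  8A -> 'AAAAAAAA'

Decoded = FAAAAAAAAAAFAAAAAAAA


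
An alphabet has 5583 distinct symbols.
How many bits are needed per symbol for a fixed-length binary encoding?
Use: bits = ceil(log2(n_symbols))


log2(5583) = 12.4468
Bracket: 2^12 = 4096 < 5583 <= 2^13 = 8192
So ceil(log2(5583)) = 13

bits = ceil(log2(5583)) = ceil(12.4468) = 13 bits


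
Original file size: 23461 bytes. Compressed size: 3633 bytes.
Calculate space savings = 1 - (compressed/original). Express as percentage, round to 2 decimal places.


ratio = compressed/original = 3633/23461 = 0.154853
savings = 1 - ratio = 1 - 0.154853 = 0.845147
as a percentage: 0.845147 * 100 = 84.51%

Space savings = 1 - 3633/23461 = 84.51%


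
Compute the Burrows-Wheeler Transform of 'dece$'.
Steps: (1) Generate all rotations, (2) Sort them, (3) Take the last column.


Rotations (sorted):
  0: $dece -> last char: e
  1: ce$de -> last char: e
  2: dece$ -> last char: $
  3: e$dec -> last char: c
  4: ece$d -> last char: d


BWT = ee$cd


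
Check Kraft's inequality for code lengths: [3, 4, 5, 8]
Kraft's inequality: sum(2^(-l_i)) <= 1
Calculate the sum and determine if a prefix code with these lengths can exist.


Sum = 2^(-3) + 2^(-4) + 2^(-5) + 2^(-8)
    = 0.125 + 0.0625 + 0.03125 + 0.00390625
    = 57/256 = 0.22265625
Since 0.22265625 <= 1, Kraft's inequality IS satisfied.
A prefix code with these lengths CAN exist.

Kraft sum = 0.22265625. Satisfied.


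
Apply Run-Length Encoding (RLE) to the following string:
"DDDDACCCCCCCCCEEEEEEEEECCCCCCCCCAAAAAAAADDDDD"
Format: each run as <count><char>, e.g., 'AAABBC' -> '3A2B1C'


Scanning runs left to right:
  i=0: run of 'D' x 4 -> '4D'
  i=4: run of 'A' x 1 -> '1A'
  i=5: run of 'C' x 9 -> '9C'
  i=14: run of 'E' x 9 -> '9E'
  i=23: run of 'C' x 9 -> '9C'
  i=32: run of 'A' x 8 -> '8A'
  i=40: run of 'D' x 5 -> '5D'

RLE = 4D1A9C9E9C8A5D


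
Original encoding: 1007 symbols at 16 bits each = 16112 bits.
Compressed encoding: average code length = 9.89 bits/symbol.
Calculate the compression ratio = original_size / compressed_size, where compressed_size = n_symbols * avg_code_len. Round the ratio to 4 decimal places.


original_size = n_symbols * orig_bits = 1007 * 16 = 16112 bits
compressed_size = n_symbols * avg_code_len = 1007 * 9.89 = 9959.23 bits
ratio = original_size / compressed_size = 16112 / 9959.23 = 1.6178

Compression ratio = 1.6178


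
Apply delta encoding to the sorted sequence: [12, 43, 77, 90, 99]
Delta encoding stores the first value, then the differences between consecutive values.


First value: 12
Deltas:
  43 - 12 = 31
  77 - 43 = 34
  90 - 77 = 13
  99 - 90 = 9


Delta encoded: [12, 31, 34, 13, 9]


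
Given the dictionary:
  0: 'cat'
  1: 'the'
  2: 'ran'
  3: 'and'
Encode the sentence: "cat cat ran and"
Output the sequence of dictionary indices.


Look up each word in the dictionary:
  'cat' -> 0
  'cat' -> 0
  'ran' -> 2
  'and' -> 3

Encoded: [0, 0, 2, 3]


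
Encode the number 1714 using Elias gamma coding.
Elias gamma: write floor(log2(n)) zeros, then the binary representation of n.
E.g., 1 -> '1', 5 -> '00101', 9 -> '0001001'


num_bits = floor(log2(1714)) + 1 = 11
leading_zeros = num_bits - 1 = 10
binary(1714) = 11010110010

Elias gamma(1714) = '0000000000' + '11010110010' = 000000000011010110010 (21 bits)


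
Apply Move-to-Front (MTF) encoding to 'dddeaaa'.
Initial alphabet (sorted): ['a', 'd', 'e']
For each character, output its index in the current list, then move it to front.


MTF encoding:
'd': index 1 in ['a', 'd', 'e'] -> ['d', 'a', 'e']
'd': index 0 in ['d', 'a', 'e'] -> ['d', 'a', 'e']
'd': index 0 in ['d', 'a', 'e'] -> ['d', 'a', 'e']
'e': index 2 in ['d', 'a', 'e'] -> ['e', 'd', 'a']
'a': index 2 in ['e', 'd', 'a'] -> ['a', 'e', 'd']
'a': index 0 in ['a', 'e', 'd'] -> ['a', 'e', 'd']
'a': index 0 in ['a', 'e', 'd'] -> ['a', 'e', 'd']


Output: [1, 0, 0, 2, 2, 0, 0]


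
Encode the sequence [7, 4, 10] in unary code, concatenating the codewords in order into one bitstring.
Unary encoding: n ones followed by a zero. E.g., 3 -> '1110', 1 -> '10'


Encode each number as n ones followed by a terminating 0:
  7 -> 11111110 (8 bits)
  4 -> 11110 (5 bits)
  10 -> 11111111110 (11 bits)
Total length = 8 + 5 + 11 = 24 bits.

Unary([7, 4, 10]) = 111111101111011111111110 (24 bits)


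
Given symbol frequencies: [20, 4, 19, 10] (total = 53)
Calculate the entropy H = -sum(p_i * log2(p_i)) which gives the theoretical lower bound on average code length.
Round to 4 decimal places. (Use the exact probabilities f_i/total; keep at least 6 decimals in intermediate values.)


Per-symbol terms -p_i * log2(p_i) with p_i = f_i/53:
  p = 20/53 = 0.377358: log2(p) = -1.405992, -p*log2(p) = 0.530563
  p = 4/53 = 0.075472: log2(p) = -3.727920, -p*log2(p) = 0.281352
  p = 19/53 = 0.358491: log2(p) = -1.479993, -p*log2(p) = 0.530564
  p = 10/53 = 0.188679: log2(p) = -2.405992, -p*log2(p) = 0.453961
H = 0.530563 + 0.281352 + 0.530564 + 0.453961 = 1.796440

H = 1.7964 bits/symbol


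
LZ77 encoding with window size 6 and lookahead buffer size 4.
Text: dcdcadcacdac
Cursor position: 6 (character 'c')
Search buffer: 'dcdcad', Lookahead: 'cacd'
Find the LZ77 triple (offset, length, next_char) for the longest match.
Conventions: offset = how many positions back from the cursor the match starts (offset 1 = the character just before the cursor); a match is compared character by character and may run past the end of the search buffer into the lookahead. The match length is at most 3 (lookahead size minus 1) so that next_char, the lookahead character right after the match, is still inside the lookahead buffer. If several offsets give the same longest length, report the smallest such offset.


Try each offset into the search buffer:
  offset=1 (pos 5, char 'd'): match length 0
  offset=2 (pos 4, char 'a'): match length 0
  offset=3 (pos 3, char 'c'): match length 2
  offset=4 (pos 2, char 'd'): match length 0
  offset=5 (pos 1, char 'c'): match length 1
  offset=6 (pos 0, char 'd'): match length 0
Longest match has length 2 at offset 3.
next_char = character at position 6 + 2 = 8 -> 'c'

Best match: offset=3, length=2 (matching 'ca' starting at position 3)
LZ77 triple: (3, 2, 'c')


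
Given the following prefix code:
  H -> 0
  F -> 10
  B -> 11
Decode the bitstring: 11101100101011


Decoding step by step:
Bits 11 -> B
Bits 10 -> F
Bits 11 -> B
Bits 0 -> H
Bits 0 -> H
Bits 10 -> F
Bits 10 -> F
Bits 11 -> B


Decoded message: BFBHHFFB


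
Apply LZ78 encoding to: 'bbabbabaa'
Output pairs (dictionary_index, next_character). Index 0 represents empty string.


LZ78 encoding steps:
Dictionary: {0: ''}
Step 1: w='' (idx 0), next='b' -> output (0, 'b'), add 'b' as idx 1
Step 2: w='b' (idx 1), next='a' -> output (1, 'a'), add 'ba' as idx 2
Step 3: w='b' (idx 1), next='b' -> output (1, 'b'), add 'bb' as idx 3
Step 4: w='' (idx 0), next='a' -> output (0, 'a'), add 'a' as idx 4
Step 5: w='ba' (idx 2), next='a' -> output (2, 'a'), add 'baa' as idx 5


Encoded: [(0, 'b'), (1, 'a'), (1, 'b'), (0, 'a'), (2, 'a')]


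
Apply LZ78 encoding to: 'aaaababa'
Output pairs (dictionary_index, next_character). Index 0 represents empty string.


LZ78 encoding steps:
Dictionary: {0: ''}
Step 1: w='' (idx 0), next='a' -> output (0, 'a'), add 'a' as idx 1
Step 2: w='a' (idx 1), next='a' -> output (1, 'a'), add 'aa' as idx 2
Step 3: w='a' (idx 1), next='b' -> output (1, 'b'), add 'ab' as idx 3
Step 4: w='ab' (idx 3), next='a' -> output (3, 'a'), add 'aba' as idx 4


Encoded: [(0, 'a'), (1, 'a'), (1, 'b'), (3, 'a')]


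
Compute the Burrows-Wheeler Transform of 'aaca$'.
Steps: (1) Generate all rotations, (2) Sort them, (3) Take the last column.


Rotations (sorted):
  0: $aaca -> last char: a
  1: a$aac -> last char: c
  2: aaca$ -> last char: $
  3: aca$a -> last char: a
  4: ca$aa -> last char: a


BWT = ac$aa


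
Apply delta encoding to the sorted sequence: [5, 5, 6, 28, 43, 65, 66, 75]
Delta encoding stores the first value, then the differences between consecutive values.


First value: 5
Deltas:
  5 - 5 = 0
  6 - 5 = 1
  28 - 6 = 22
  43 - 28 = 15
  65 - 43 = 22
  66 - 65 = 1
  75 - 66 = 9


Delta encoded: [5, 0, 1, 22, 15, 22, 1, 9]


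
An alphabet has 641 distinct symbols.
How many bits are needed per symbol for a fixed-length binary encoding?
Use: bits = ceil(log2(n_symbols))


log2(641) = 9.3242
Bracket: 2^9 = 512 < 641 <= 2^10 = 1024
So ceil(log2(641)) = 10

bits = ceil(log2(641)) = ceil(9.3242) = 10 bits


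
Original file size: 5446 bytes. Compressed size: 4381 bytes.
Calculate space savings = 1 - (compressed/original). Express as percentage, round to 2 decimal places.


ratio = compressed/original = 4381/5446 = 0.804444
savings = 1 - ratio = 1 - 0.804444 = 0.195556
as a percentage: 0.195556 * 100 = 19.56%

Space savings = 1 - 4381/5446 = 19.56%


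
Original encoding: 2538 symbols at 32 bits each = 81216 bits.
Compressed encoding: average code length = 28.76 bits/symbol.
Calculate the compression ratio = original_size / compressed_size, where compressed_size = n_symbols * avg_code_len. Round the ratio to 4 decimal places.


original_size = n_symbols * orig_bits = 2538 * 32 = 81216 bits
compressed_size = n_symbols * avg_code_len = 2538 * 28.76 = 72992.88 bits
ratio = original_size / compressed_size = 81216 / 72992.88 = 1.1127

Compression ratio = 1.1127


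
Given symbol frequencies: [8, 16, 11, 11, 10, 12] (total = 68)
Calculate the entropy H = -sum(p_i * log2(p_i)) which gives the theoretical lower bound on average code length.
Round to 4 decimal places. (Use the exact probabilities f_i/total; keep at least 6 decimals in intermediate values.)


Per-symbol terms -p_i * log2(p_i) with p_i = f_i/68:
  p = 8/68 = 0.117647: log2(p) = -3.087463, -p*log2(p) = 0.363231
  p = 16/68 = 0.235294: log2(p) = -2.087463, -p*log2(p) = 0.491168
  p = 11/68 = 0.161765: log2(p) = -2.628031, -p*log2(p) = 0.425123
  p = 11/68 = 0.161765: log2(p) = -2.628031, -p*log2(p) = 0.425123
  p = 10/68 = 0.147059: log2(p) = -2.765535, -p*log2(p) = 0.406696
  p = 12/68 = 0.176471: log2(p) = -2.502500, -p*log2(p) = 0.441618
H = 0.363231 + 0.491168 + 0.425123 + 0.425123 + 0.406696 + 0.441618 = 2.552959

H = 2.553 bits/symbol


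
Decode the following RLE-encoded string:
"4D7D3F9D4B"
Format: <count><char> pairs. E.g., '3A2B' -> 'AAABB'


Expanding each <count><char> pair:
  4D -> 'DDDD'
  7D -> 'DDDDDDD'
  3F -> 'FFF'
  9D -> 'DDDDDDDDD'
  4B -> 'BBBB'

Decoded = DDDDDDDDDDDFFFDDDDDDDDDBBBB


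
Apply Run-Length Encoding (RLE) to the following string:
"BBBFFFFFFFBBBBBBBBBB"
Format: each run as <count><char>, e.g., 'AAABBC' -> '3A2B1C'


Scanning runs left to right:
  i=0: run of 'B' x 3 -> '3B'
  i=3: run of 'F' x 7 -> '7F'
  i=10: run of 'B' x 10 -> '10B'

RLE = 3B7F10B


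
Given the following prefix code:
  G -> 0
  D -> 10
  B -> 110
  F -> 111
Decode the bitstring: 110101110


Decoding step by step:
Bits 110 -> B
Bits 10 -> D
Bits 111 -> F
Bits 0 -> G


Decoded message: BDFG


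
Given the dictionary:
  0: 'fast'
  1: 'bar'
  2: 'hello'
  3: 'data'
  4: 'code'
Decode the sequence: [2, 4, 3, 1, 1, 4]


Look up each index in the dictionary:
  2 -> 'hello'
  4 -> 'code'
  3 -> 'data'
  1 -> 'bar'
  1 -> 'bar'
  4 -> 'code'

Decoded: "hello code data bar bar code"


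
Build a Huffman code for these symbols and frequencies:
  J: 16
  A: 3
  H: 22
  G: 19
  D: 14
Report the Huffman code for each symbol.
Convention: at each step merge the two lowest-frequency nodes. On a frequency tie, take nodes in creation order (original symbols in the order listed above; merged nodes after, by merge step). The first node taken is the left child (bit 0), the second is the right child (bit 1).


Huffman tree construction:
Step 1: Merge A(3) + D(14) = 17
Step 2: Merge J(16) + (A+D)(17) = 33
Step 3: Merge G(19) + H(22) = 41
Step 4: Merge (J+(A+D))(33) + (G+H)(41) = 74
Read each symbol's code off the tree from the root (left child = 0, right child = 1).

Codes:
  J: 00 (length 2)
  A: 010 (length 3)
  H: 11 (length 2)
  G: 10 (length 2)
  D: 011 (length 3)
Average code length: 165/74 = 2.2297 bits/symbol


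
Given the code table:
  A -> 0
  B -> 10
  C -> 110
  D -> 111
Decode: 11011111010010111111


Decoding:
110 -> C
111 -> D
110 -> C
10 -> B
0 -> A
10 -> B
111 -> D
111 -> D


Result: CDCBABDD


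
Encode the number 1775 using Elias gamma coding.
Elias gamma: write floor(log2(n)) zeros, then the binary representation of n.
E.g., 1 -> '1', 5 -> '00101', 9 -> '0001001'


num_bits = floor(log2(1775)) + 1 = 11
leading_zeros = num_bits - 1 = 10
binary(1775) = 11011101111

Elias gamma(1775) = '0000000000' + '11011101111' = 000000000011011101111 (21 bits)


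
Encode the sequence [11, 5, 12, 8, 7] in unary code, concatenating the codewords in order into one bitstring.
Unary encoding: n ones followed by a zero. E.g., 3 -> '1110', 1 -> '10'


Encode each number as n ones followed by a terminating 0:
  11 -> 111111111110 (12 bits)
  5 -> 111110 (6 bits)
  12 -> 1111111111110 (13 bits)
  8 -> 111111110 (9 bits)
  7 -> 11111110 (8 bits)
Total length = 12 + 6 + 13 + 9 + 8 = 48 bits.

Unary([11, 5, 12, 8, 7]) = 111111111110111110111111111111011111111011111110 (48 bits)


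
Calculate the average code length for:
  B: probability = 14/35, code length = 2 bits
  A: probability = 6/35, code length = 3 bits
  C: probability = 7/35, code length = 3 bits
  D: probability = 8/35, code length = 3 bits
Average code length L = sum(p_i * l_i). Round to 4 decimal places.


Weighted contributions p_i * l_i:
  B: (14/35) * 2 = 28/35
  A: (6/35) * 3 = 18/35
  C: (7/35) * 3 = 21/35
  D: (8/35) * 3 = 24/35
Sum = (28 + 18 + 21 + 24)/35 = 91/35

L = 91/35 = 2.6000 bits/symbol


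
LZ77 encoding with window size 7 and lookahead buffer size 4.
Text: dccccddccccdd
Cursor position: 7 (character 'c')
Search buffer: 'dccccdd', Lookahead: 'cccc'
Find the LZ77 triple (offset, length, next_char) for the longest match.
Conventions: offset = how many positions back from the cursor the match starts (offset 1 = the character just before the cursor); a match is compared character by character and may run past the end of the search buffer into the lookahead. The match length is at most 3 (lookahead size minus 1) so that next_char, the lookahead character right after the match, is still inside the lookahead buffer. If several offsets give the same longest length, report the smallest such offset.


Try each offset into the search buffer:
  offset=1 (pos 6, char 'd'): match length 0
  offset=2 (pos 5, char 'd'): match length 0
  offset=3 (pos 4, char 'c'): match length 1
  offset=4 (pos 3, char 'c'): match length 2
  offset=5 (pos 2, char 'c'): match length 3
  offset=6 (pos 1, char 'c'): match length 3
  offset=7 (pos 0, char 'd'): match length 0
Longest match has length 3, found at offsets 5, 6; take the smallest, offset 5.
next_char = character at position 7 + 3 = 10 -> 'c'

Best match: offset=5, length=3 (matching 'ccc' starting at position 2)
LZ77 triple: (5, 3, 'c')


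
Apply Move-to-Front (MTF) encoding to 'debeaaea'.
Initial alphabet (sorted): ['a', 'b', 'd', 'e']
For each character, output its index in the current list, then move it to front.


MTF encoding:
'd': index 2 in ['a', 'b', 'd', 'e'] -> ['d', 'a', 'b', 'e']
'e': index 3 in ['d', 'a', 'b', 'e'] -> ['e', 'd', 'a', 'b']
'b': index 3 in ['e', 'd', 'a', 'b'] -> ['b', 'e', 'd', 'a']
'e': index 1 in ['b', 'e', 'd', 'a'] -> ['e', 'b', 'd', 'a']
'a': index 3 in ['e', 'b', 'd', 'a'] -> ['a', 'e', 'b', 'd']
'a': index 0 in ['a', 'e', 'b', 'd'] -> ['a', 'e', 'b', 'd']
'e': index 1 in ['a', 'e', 'b', 'd'] -> ['e', 'a', 'b', 'd']
'a': index 1 in ['e', 'a', 'b', 'd'] -> ['a', 'e', 'b', 'd']


Output: [2, 3, 3, 1, 3, 0, 1, 1]


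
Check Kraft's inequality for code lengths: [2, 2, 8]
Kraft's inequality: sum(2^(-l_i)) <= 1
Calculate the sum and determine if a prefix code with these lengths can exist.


Sum = 2^(-2) + 2^(-2) + 2^(-8)
    = 0.25 + 0.25 + 0.00390625
    = 129/256 = 0.50390625
Since 0.50390625 <= 1, Kraft's inequality IS satisfied.
A prefix code with these lengths CAN exist.

Kraft sum = 0.50390625. Satisfied.


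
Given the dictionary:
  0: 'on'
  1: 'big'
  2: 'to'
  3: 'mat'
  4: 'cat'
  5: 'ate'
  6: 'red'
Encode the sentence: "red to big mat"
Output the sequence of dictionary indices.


Look up each word in the dictionary:
  'red' -> 6
  'to' -> 2
  'big' -> 1
  'mat' -> 3

Encoded: [6, 2, 1, 3]


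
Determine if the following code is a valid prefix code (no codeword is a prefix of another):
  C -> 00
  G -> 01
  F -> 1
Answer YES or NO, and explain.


Checking each pair (does one codeword prefix another?):
  C='00' vs G='01': no prefix
  C='00' vs F='1': no prefix
  G='01' vs C='00': no prefix
  G='01' vs F='1': no prefix
  F='1' vs C='00': no prefix
  F='1' vs G='01': no prefix
No violation found over all pairs.

YES -- this is a valid prefix code. No codeword is a prefix of any other codeword.


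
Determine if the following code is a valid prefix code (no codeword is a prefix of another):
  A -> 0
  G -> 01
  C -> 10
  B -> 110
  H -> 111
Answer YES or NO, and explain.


Checking each pair (does one codeword prefix another?):
  A='0' vs G='01': prefix -- VIOLATION

NO -- this is NOT a valid prefix code. A (0) is a prefix of G (01).


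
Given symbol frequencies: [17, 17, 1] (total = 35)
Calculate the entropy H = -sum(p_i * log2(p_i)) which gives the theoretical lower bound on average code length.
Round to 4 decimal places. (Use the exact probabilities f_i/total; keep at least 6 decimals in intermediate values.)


Per-symbol terms -p_i * log2(p_i) with p_i = f_i/35:
  p = 17/35 = 0.485714: log2(p) = -1.041820, -p*log2(p) = 0.506027
  p = 17/35 = 0.485714: log2(p) = -1.041820, -p*log2(p) = 0.506027
  p = 1/35 = 0.028571: log2(p) = -5.129283, -p*log2(p) = 0.146551
H = 0.506027 + 0.506027 + 0.146551 = 1.158605

H = 1.1586 bits/symbol


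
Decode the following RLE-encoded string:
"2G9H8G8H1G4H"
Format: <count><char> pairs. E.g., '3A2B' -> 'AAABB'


Expanding each <count><char> pair:
  2G -> 'GG'
  9H -> 'HHHHHHHHH'
  8G -> 'GGGGGGGG'
  8H -> 'HHHHHHHH'
  1G -> 'G'
  4H -> 'HHHH'

Decoded = GGHHHHHHHHHGGGGGGGGHHHHHHHHGHHHH


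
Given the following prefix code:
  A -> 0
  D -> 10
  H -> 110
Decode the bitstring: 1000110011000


Decoding step by step:
Bits 10 -> D
Bits 0 -> A
Bits 0 -> A
Bits 110 -> H
Bits 0 -> A
Bits 110 -> H
Bits 0 -> A
Bits 0 -> A


Decoded message: DAAHAHAA


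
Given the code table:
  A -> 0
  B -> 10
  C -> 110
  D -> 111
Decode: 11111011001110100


Decoding:
111 -> D
110 -> C
110 -> C
0 -> A
111 -> D
0 -> A
10 -> B
0 -> A


Result: DCCADABA


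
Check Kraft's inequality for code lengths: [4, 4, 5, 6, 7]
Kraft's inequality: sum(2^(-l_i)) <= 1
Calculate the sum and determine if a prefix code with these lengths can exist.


Sum = 2^(-4) + 2^(-4) + 2^(-5) + 2^(-6) + 2^(-7)
    = 0.0625 + 0.0625 + 0.03125 + 0.015625 + 0.0078125
    = 23/128 = 0.1796875
Since 0.1796875 <= 1, Kraft's inequality IS satisfied.
A prefix code with these lengths CAN exist.

Kraft sum = 0.1796875. Satisfied.


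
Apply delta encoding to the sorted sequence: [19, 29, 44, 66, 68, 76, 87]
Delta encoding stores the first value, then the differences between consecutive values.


First value: 19
Deltas:
  29 - 19 = 10
  44 - 29 = 15
  66 - 44 = 22
  68 - 66 = 2
  76 - 68 = 8
  87 - 76 = 11


Delta encoded: [19, 10, 15, 22, 2, 8, 11]


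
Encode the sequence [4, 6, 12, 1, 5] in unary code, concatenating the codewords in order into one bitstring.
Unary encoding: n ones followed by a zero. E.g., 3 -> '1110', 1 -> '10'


Encode each number as n ones followed by a terminating 0:
  4 -> 11110 (5 bits)
  6 -> 1111110 (7 bits)
  12 -> 1111111111110 (13 bits)
  1 -> 10 (2 bits)
  5 -> 111110 (6 bits)
Total length = 5 + 7 + 13 + 2 + 6 = 33 bits.

Unary([4, 6, 12, 1, 5]) = 111101111110111111111111010111110 (33 bits)


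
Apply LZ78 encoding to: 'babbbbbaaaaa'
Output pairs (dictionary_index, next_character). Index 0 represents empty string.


LZ78 encoding steps:
Dictionary: {0: ''}
Step 1: w='' (idx 0), next='b' -> output (0, 'b'), add 'b' as idx 1
Step 2: w='' (idx 0), next='a' -> output (0, 'a'), add 'a' as idx 2
Step 3: w='b' (idx 1), next='b' -> output (1, 'b'), add 'bb' as idx 3
Step 4: w='bb' (idx 3), next='b' -> output (3, 'b'), add 'bbb' as idx 4
Step 5: w='a' (idx 2), next='a' -> output (2, 'a'), add 'aa' as idx 5
Step 6: w='aa' (idx 5), next='a' -> output (5, 'a'), add 'aaa' as idx 6


Encoded: [(0, 'b'), (0, 'a'), (1, 'b'), (3, 'b'), (2, 'a'), (5, 'a')]


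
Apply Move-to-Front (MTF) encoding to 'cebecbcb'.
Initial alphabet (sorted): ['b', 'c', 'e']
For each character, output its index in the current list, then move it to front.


MTF encoding:
'c': index 1 in ['b', 'c', 'e'] -> ['c', 'b', 'e']
'e': index 2 in ['c', 'b', 'e'] -> ['e', 'c', 'b']
'b': index 2 in ['e', 'c', 'b'] -> ['b', 'e', 'c']
'e': index 1 in ['b', 'e', 'c'] -> ['e', 'b', 'c']
'c': index 2 in ['e', 'b', 'c'] -> ['c', 'e', 'b']
'b': index 2 in ['c', 'e', 'b'] -> ['b', 'c', 'e']
'c': index 1 in ['b', 'c', 'e'] -> ['c', 'b', 'e']
'b': index 1 in ['c', 'b', 'e'] -> ['b', 'c', 'e']


Output: [1, 2, 2, 1, 2, 2, 1, 1]


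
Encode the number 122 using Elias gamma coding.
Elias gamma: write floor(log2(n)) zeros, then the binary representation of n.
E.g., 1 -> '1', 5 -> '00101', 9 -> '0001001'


num_bits = floor(log2(122)) + 1 = 7
leading_zeros = num_bits - 1 = 6
binary(122) = 1111010

Elias gamma(122) = '000000' + '1111010' = 0000001111010 (13 bits)


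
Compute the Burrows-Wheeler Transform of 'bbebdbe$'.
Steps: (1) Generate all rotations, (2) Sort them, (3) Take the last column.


Rotations (sorted):
  0: $bbebdbe -> last char: e
  1: bbebdbe$ -> last char: $
  2: bdbe$bbe -> last char: e
  3: be$bbebd -> last char: d
  4: bebdbe$b -> last char: b
  5: dbe$bbeb -> last char: b
  6: e$bbebdb -> last char: b
  7: ebdbe$bb -> last char: b


BWT = e$edbbbb


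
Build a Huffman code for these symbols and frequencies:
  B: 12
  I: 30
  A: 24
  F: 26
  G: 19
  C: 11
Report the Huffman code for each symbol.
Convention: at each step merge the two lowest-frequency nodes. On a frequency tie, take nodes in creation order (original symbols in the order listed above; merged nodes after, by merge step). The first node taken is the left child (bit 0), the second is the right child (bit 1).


Huffman tree construction:
Step 1: Merge C(11) + B(12) = 23
Step 2: Merge G(19) + (C+B)(23) = 42
Step 3: Merge A(24) + F(26) = 50
Step 4: Merge I(30) + (G+(C+B))(42) = 72
Step 5: Merge (A+F)(50) + (I+(G+(C+B)))(72) = 122
Read each symbol's code off the tree from the root (left child = 0, right child = 1).

Codes:
  B: 1111 (length 4)
  I: 10 (length 2)
  A: 00 (length 2)
  F: 01 (length 2)
  G: 110 (length 3)
  C: 1110 (length 4)
Average code length: 309/122 = 2.5328 bits/symbol


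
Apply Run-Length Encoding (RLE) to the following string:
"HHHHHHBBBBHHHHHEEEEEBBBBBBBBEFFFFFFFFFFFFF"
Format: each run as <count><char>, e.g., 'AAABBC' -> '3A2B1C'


Scanning runs left to right:
  i=0: run of 'H' x 6 -> '6H'
  i=6: run of 'B' x 4 -> '4B'
  i=10: run of 'H' x 5 -> '5H'
  i=15: run of 'E' x 5 -> '5E'
  i=20: run of 'B' x 8 -> '8B'
  i=28: run of 'E' x 1 -> '1E'
  i=29: run of 'F' x 13 -> '13F'

RLE = 6H4B5H5E8B1E13F


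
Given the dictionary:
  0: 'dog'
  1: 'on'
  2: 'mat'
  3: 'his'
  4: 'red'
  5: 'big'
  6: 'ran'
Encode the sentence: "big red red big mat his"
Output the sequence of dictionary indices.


Look up each word in the dictionary:
  'big' -> 5
  'red' -> 4
  'red' -> 4
  'big' -> 5
  'mat' -> 2
  'his' -> 3

Encoded: [5, 4, 4, 5, 2, 3]


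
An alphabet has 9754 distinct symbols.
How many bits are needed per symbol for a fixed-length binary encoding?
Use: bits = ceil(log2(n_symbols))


log2(9754) = 13.2518
Bracket: 2^13 = 8192 < 9754 <= 2^14 = 16384
So ceil(log2(9754)) = 14

bits = ceil(log2(9754)) = ceil(13.2518) = 14 bits


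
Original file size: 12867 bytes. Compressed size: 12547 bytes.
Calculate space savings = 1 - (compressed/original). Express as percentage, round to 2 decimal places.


ratio = compressed/original = 12547/12867 = 0.97513
savings = 1 - ratio = 1 - 0.97513 = 0.02487
as a percentage: 0.02487 * 100 = 2.49%

Space savings = 1 - 12547/12867 = 2.49%


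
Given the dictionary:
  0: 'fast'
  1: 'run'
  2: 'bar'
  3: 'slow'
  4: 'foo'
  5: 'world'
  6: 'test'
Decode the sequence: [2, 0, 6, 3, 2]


Look up each index in the dictionary:
  2 -> 'bar'
  0 -> 'fast'
  6 -> 'test'
  3 -> 'slow'
  2 -> 'bar'

Decoded: "bar fast test slow bar"


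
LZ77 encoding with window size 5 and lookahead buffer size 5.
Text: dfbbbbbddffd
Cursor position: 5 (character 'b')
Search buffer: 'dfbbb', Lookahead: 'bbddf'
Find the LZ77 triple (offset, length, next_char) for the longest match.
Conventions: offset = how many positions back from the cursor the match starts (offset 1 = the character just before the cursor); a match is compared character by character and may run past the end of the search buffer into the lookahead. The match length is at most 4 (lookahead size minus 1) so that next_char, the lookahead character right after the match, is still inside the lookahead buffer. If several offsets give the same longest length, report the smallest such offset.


Try each offset into the search buffer:
  offset=1 (pos 4, char 'b'): match length 2
  offset=2 (pos 3, char 'b'): match length 2
  offset=3 (pos 2, char 'b'): match length 2
  offset=4 (pos 1, char 'f'): match length 0
  offset=5 (pos 0, char 'd'): match length 0
Longest match has length 2, found at offsets 1, 2, 3; take the smallest, offset 1.
next_char = character at position 5 + 2 = 7 -> 'd'

Best match: offset=1, length=2 (matching 'bb' starting at position 4)
LZ77 triple: (1, 2, 'd')


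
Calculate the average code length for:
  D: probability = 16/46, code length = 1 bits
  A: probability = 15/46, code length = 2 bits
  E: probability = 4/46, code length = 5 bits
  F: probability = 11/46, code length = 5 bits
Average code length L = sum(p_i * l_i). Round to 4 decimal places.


Weighted contributions p_i * l_i:
  D: (16/46) * 1 = 16/46
  A: (15/46) * 2 = 30/46
  E: (4/46) * 5 = 20/46
  F: (11/46) * 5 = 55/46
Sum = (16 + 30 + 20 + 55)/46 = 121/46

L = 121/46 = 2.6304 bits/symbol


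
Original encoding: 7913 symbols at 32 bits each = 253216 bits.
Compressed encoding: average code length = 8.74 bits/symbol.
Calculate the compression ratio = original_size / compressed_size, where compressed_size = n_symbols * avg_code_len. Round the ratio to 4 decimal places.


original_size = n_symbols * orig_bits = 7913 * 32 = 253216 bits
compressed_size = n_symbols * avg_code_len = 7913 * 8.74 = 69159.62 bits
ratio = original_size / compressed_size = 253216 / 69159.62 = 3.6613

Compression ratio = 3.6613


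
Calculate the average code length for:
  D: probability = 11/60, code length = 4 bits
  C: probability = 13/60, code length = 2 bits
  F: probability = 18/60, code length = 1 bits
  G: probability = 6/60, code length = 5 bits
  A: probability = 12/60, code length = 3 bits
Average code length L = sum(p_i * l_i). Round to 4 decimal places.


Weighted contributions p_i * l_i:
  D: (11/60) * 4 = 44/60
  C: (13/60) * 2 = 26/60
  F: (18/60) * 1 = 18/60
  G: (6/60) * 5 = 30/60
  A: (12/60) * 3 = 36/60
Sum = (44 + 26 + 18 + 30 + 36)/60 = 154/60

L = 154/60 = 2.5667 bits/symbol


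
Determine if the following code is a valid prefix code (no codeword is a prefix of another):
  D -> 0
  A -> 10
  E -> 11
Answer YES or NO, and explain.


Checking each pair (does one codeword prefix another?):
  D='0' vs A='10': no prefix
  D='0' vs E='11': no prefix
  A='10' vs D='0': no prefix
  A='10' vs E='11': no prefix
  E='11' vs D='0': no prefix
  E='11' vs A='10': no prefix
No violation found over all pairs.

YES -- this is a valid prefix code. No codeword is a prefix of any other codeword.


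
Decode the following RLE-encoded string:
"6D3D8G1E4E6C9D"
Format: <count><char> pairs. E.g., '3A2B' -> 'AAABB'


Expanding each <count><char> pair:
  6D -> 'DDDDDD'
  3D -> 'DDD'
  8G -> 'GGGGGGGG'
  1E -> 'E'
  4E -> 'EEEE'
  6C -> 'CCCCCC'
  9D -> 'DDDDDDDDD'

Decoded = DDDDDDDDDGGGGGGGGEEEEECCCCCCDDDDDDDDD


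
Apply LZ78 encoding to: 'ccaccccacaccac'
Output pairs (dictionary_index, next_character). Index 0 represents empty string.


LZ78 encoding steps:
Dictionary: {0: ''}
Step 1: w='' (idx 0), next='c' -> output (0, 'c'), add 'c' as idx 1
Step 2: w='c' (idx 1), next='a' -> output (1, 'a'), add 'ca' as idx 2
Step 3: w='c' (idx 1), next='c' -> output (1, 'c'), add 'cc' as idx 3
Step 4: w='cc' (idx 3), next='a' -> output (3, 'a'), add 'cca' as idx 4
Step 5: w='ca' (idx 2), next='c' -> output (2, 'c'), add 'cac' as idx 5
Step 6: w='cac' (idx 5), end of input -> output (5, '')


Encoded: [(0, 'c'), (1, 'a'), (1, 'c'), (3, 'a'), (2, 'c'), (5, '')]


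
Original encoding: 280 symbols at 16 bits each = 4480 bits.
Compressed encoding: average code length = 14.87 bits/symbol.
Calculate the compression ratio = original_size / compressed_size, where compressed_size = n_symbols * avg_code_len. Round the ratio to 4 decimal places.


original_size = n_symbols * orig_bits = 280 * 16 = 4480 bits
compressed_size = n_symbols * avg_code_len = 280 * 14.87 = 4163.6 bits
ratio = original_size / compressed_size = 4480 / 4163.6 = 1.076

Compression ratio = 1.076


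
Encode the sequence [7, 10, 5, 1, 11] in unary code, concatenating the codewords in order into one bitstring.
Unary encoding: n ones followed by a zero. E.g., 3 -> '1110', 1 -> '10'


Encode each number as n ones followed by a terminating 0:
  7 -> 11111110 (8 bits)
  10 -> 11111111110 (11 bits)
  5 -> 111110 (6 bits)
  1 -> 10 (2 bits)
  11 -> 111111111110 (12 bits)
Total length = 8 + 11 + 6 + 2 + 12 = 39 bits.

Unary([7, 10, 5, 1, 11]) = 111111101111111111011111010111111111110 (39 bits)


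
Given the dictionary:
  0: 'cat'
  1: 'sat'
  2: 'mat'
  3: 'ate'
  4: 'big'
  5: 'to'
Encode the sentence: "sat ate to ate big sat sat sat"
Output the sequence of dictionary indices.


Look up each word in the dictionary:
  'sat' -> 1
  'ate' -> 3
  'to' -> 5
  'ate' -> 3
  'big' -> 4
  'sat' -> 1
  'sat' -> 1
  'sat' -> 1

Encoded: [1, 3, 5, 3, 4, 1, 1, 1]


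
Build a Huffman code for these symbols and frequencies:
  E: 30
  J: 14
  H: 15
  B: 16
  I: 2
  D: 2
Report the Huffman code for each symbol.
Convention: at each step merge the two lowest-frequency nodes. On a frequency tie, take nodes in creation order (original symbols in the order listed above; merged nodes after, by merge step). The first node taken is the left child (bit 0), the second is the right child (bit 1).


Huffman tree construction:
Step 1: Merge I(2) + D(2) = 4
Step 2: Merge (I+D)(4) + J(14) = 18
Step 3: Merge H(15) + B(16) = 31
Step 4: Merge ((I+D)+J)(18) + E(30) = 48
Step 5: Merge (H+B)(31) + (((I+D)+J)+E)(48) = 79
Read each symbol's code off the tree from the root (left child = 0, right child = 1).

Codes:
  E: 11 (length 2)
  J: 101 (length 3)
  H: 00 (length 2)
  B: 01 (length 2)
  I: 1000 (length 4)
  D: 1001 (length 4)
Average code length: 180/79 = 2.2785 bits/symbol


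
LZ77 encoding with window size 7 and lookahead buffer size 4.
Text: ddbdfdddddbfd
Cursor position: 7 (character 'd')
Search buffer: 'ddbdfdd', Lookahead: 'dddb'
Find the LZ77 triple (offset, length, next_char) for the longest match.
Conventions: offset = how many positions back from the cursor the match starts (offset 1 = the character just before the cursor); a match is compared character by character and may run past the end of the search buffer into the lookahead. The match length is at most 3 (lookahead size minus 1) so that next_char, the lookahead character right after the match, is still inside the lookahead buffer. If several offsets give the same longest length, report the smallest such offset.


Try each offset into the search buffer:
  offset=1 (pos 6, char 'd'): match length 3
  offset=2 (pos 5, char 'd'): match length 3
  offset=3 (pos 4, char 'f'): match length 0
  offset=4 (pos 3, char 'd'): match length 1
  offset=5 (pos 2, char 'b'): match length 0
  offset=6 (pos 1, char 'd'): match length 1
  offset=7 (pos 0, char 'd'): match length 2
Longest match has length 3, found at offsets 1, 2; take the smallest, offset 1.
next_char = character at position 7 + 3 = 10 -> 'b'

Best match: offset=1, length=3 (matching 'ddd' starting at position 6)
LZ77 triple: (1, 3, 'b')


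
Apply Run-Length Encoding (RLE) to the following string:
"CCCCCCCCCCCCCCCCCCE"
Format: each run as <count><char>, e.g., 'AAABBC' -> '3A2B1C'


Scanning runs left to right:
  i=0: run of 'C' x 18 -> '18C'
  i=18: run of 'E' x 1 -> '1E'

RLE = 18C1E


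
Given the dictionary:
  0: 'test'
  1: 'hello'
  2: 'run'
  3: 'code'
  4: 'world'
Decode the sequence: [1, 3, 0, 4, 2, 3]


Look up each index in the dictionary:
  1 -> 'hello'
  3 -> 'code'
  0 -> 'test'
  4 -> 'world'
  2 -> 'run'
  3 -> 'code'

Decoded: "hello code test world run code"


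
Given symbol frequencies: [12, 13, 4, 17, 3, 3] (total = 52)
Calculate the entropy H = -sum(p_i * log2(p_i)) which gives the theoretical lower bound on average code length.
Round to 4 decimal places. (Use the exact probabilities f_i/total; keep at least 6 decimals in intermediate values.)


Per-symbol terms -p_i * log2(p_i) with p_i = f_i/52:
  p = 12/52 = 0.230769: log2(p) = -2.115477, -p*log2(p) = 0.488187
  p = 13/52 = 0.250000: log2(p) = -2.000000, -p*log2(p) = 0.500000
  p = 4/52 = 0.076923: log2(p) = -3.700440, -p*log2(p) = 0.284649
  p = 17/52 = 0.326923: log2(p) = -1.612977, -p*log2(p) = 0.527319
  p = 3/52 = 0.057692: log2(p) = -4.115477, -p*log2(p) = 0.237431
  p = 3/52 = 0.057692: log2(p) = -4.115477, -p*log2(p) = 0.237431
H = 0.488187 + 0.500000 + 0.284649 + 0.527319 + 0.237431 + 0.237431 = 2.275017

H = 2.275 bits/symbol


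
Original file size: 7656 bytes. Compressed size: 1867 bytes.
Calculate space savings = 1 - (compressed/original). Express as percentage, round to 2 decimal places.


ratio = compressed/original = 1867/7656 = 0.243861
savings = 1 - ratio = 1 - 0.243861 = 0.756139
as a percentage: 0.756139 * 100 = 75.61%

Space savings = 1 - 1867/7656 = 75.61%


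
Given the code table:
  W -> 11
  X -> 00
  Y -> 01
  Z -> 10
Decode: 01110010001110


Decoding:
01 -> Y
11 -> W
00 -> X
10 -> Z
00 -> X
11 -> W
10 -> Z


Result: YWXZXWZ


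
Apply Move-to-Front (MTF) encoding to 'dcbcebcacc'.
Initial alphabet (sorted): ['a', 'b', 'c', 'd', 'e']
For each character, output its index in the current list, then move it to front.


MTF encoding:
'd': index 3 in ['a', 'b', 'c', 'd', 'e'] -> ['d', 'a', 'b', 'c', 'e']
'c': index 3 in ['d', 'a', 'b', 'c', 'e'] -> ['c', 'd', 'a', 'b', 'e']
'b': index 3 in ['c', 'd', 'a', 'b', 'e'] -> ['b', 'c', 'd', 'a', 'e']
'c': index 1 in ['b', 'c', 'd', 'a', 'e'] -> ['c', 'b', 'd', 'a', 'e']
'e': index 4 in ['c', 'b', 'd', 'a', 'e'] -> ['e', 'c', 'b', 'd', 'a']
'b': index 2 in ['e', 'c', 'b', 'd', 'a'] -> ['b', 'e', 'c', 'd', 'a']
'c': index 2 in ['b', 'e', 'c', 'd', 'a'] -> ['c', 'b', 'e', 'd', 'a']
'a': index 4 in ['c', 'b', 'e', 'd', 'a'] -> ['a', 'c', 'b', 'e', 'd']
'c': index 1 in ['a', 'c', 'b', 'e', 'd'] -> ['c', 'a', 'b', 'e', 'd']
'c': index 0 in ['c', 'a', 'b', 'e', 'd'] -> ['c', 'a', 'b', 'e', 'd']


Output: [3, 3, 3, 1, 4, 2, 2, 4, 1, 0]


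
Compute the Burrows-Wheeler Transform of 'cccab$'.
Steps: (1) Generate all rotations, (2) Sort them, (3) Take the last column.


Rotations (sorted):
  0: $cccab -> last char: b
  1: ab$ccc -> last char: c
  2: b$ccca -> last char: a
  3: cab$cc -> last char: c
  4: ccab$c -> last char: c
  5: cccab$ -> last char: $


BWT = bcacc$


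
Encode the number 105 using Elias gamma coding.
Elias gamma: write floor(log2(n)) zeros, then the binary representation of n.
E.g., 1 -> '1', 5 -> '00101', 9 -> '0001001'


num_bits = floor(log2(105)) + 1 = 7
leading_zeros = num_bits - 1 = 6
binary(105) = 1101001

Elias gamma(105) = '000000' + '1101001' = 0000001101001 (13 bits)


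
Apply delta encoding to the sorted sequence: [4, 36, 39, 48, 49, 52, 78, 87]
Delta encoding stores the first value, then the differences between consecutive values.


First value: 4
Deltas:
  36 - 4 = 32
  39 - 36 = 3
  48 - 39 = 9
  49 - 48 = 1
  52 - 49 = 3
  78 - 52 = 26
  87 - 78 = 9


Delta encoded: [4, 32, 3, 9, 1, 3, 26, 9]


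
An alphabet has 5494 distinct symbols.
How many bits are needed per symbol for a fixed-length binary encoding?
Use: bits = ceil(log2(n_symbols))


log2(5494) = 12.4236
Bracket: 2^12 = 4096 < 5494 <= 2^13 = 8192
So ceil(log2(5494)) = 13

bits = ceil(log2(5494)) = ceil(12.4236) = 13 bits


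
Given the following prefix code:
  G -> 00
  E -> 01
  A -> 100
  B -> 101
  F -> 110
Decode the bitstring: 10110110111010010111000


Decoding step by step:
Bits 101 -> B
Bits 101 -> B
Bits 101 -> B
Bits 110 -> F
Bits 100 -> A
Bits 101 -> B
Bits 110 -> F
Bits 00 -> G


Decoded message: BBBFABFG


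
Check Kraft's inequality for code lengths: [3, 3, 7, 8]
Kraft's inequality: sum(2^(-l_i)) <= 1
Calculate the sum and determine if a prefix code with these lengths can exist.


Sum = 2^(-3) + 2^(-3) + 2^(-7) + 2^(-8)
    = 0.125 + 0.125 + 0.0078125 + 0.00390625
    = 67/256 = 0.26171875
Since 0.26171875 <= 1, Kraft's inequality IS satisfied.
A prefix code with these lengths CAN exist.

Kraft sum = 0.26171875. Satisfied.


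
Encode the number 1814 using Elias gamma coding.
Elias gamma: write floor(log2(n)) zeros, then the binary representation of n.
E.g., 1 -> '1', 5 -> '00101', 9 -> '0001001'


num_bits = floor(log2(1814)) + 1 = 11
leading_zeros = num_bits - 1 = 10
binary(1814) = 11100010110

Elias gamma(1814) = '0000000000' + '11100010110' = 000000000011100010110 (21 bits)


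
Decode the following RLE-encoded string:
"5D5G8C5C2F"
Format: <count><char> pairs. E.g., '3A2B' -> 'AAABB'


Expanding each <count><char> pair:
  5D -> 'DDDDD'
  5G -> 'GGGGG'
  8C -> 'CCCCCCCC'
  5C -> 'CCCCC'
  2F -> 'FF'

Decoded = DDDDDGGGGGCCCCCCCCCCCCCFF


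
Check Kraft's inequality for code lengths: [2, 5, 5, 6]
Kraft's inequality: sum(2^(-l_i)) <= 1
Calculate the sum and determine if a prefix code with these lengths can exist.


Sum = 2^(-2) + 2^(-5) + 2^(-5) + 2^(-6)
    = 0.25 + 0.03125 + 0.03125 + 0.015625
    = 21/64 = 0.328125
Since 0.328125 <= 1, Kraft's inequality IS satisfied.
A prefix code with these lengths CAN exist.

Kraft sum = 0.328125. Satisfied.


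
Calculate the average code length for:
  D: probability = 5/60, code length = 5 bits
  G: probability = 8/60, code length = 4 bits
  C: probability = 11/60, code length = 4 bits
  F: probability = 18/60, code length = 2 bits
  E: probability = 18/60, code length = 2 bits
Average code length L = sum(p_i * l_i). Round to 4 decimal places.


Weighted contributions p_i * l_i:
  D: (5/60) * 5 = 25/60
  G: (8/60) * 4 = 32/60
  C: (11/60) * 4 = 44/60
  F: (18/60) * 2 = 36/60
  E: (18/60) * 2 = 36/60
Sum = (25 + 32 + 44 + 36 + 36)/60 = 173/60

L = 173/60 = 2.8833 bits/symbol


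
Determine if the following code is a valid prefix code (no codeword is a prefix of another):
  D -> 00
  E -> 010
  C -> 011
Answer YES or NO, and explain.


Checking each pair (does one codeword prefix another?):
  D='00' vs E='010': no prefix
  D='00' vs C='011': no prefix
  E='010' vs D='00': no prefix
  E='010' vs C='011': no prefix
  C='011' vs D='00': no prefix
  C='011' vs E='010': no prefix
No violation found over all pairs.

YES -- this is a valid prefix code. No codeword is a prefix of any other codeword.


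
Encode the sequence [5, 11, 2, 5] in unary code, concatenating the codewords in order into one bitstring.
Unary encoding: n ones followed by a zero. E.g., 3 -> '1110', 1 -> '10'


Encode each number as n ones followed by a terminating 0:
  5 -> 111110 (6 bits)
  11 -> 111111111110 (12 bits)
  2 -> 110 (3 bits)
  5 -> 111110 (6 bits)
Total length = 6 + 12 + 3 + 6 = 27 bits.

Unary([5, 11, 2, 5]) = 111110111111111110110111110 (27 bits)
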